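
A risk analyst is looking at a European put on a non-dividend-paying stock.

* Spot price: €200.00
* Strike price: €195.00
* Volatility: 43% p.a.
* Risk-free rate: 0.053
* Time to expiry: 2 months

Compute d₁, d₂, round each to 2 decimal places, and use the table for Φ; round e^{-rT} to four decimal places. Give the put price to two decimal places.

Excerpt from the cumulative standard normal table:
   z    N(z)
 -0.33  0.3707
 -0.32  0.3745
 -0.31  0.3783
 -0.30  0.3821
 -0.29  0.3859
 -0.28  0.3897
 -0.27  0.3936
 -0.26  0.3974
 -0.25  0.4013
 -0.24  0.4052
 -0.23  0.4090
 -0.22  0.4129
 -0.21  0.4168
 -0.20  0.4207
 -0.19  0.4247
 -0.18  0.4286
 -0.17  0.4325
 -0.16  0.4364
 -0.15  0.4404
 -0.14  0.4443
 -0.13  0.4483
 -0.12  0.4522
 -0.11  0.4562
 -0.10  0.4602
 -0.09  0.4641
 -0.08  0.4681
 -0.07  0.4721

€10.24

σ√T = 0.43·√0.1667 = 0.1755
d₁ = [ln(200/195) + (0.053 + 0.43²/2)·0.1667] / 0.1755 = [0.0253 + 0.0242] / 0.1755 = 0.2823 → 0.28
d₂ = d₁ − σ√T = 0.2823 − 0.1755 = 0.1068 → 0.11
e^(−rT) = e^(−0.053·0.1667) = 0.9912
P = 195·0.9912·N(-0.11) − 200·N(-0.28) = 195·0.9912·0.4562 − 200·0.3897 = 88.1762 − 77.9400 = 10.2362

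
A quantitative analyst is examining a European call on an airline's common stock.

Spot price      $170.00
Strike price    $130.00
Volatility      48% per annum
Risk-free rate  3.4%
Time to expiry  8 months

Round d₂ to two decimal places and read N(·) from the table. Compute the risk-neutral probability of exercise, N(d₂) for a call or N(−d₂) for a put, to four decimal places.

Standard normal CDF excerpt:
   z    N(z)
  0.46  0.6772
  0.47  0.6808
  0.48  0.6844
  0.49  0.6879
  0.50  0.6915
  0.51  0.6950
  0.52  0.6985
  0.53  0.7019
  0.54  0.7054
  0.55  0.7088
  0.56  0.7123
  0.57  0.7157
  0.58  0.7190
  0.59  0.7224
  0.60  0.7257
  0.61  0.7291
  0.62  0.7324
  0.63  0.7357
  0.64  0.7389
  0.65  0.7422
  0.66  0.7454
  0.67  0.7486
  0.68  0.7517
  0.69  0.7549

T = 0.6667;  σ√T = 0.3919
d₁ = [ln(170/130) + (0.034 + ½·0.48²)·0.6667] / (σ√T) = (0.2683 + 0.0995) / 0.3919 = 0.9383 ≈ 0.94
d₂ = 0.9383 − 0.3919 = 0.5464 ≈ 0.55
Pr(exercise) under Q = N(d₂) = 0.7088

0.7088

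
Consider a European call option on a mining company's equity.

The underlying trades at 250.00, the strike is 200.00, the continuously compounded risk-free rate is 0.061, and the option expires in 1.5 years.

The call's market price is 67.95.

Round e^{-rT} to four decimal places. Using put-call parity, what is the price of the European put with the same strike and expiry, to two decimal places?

0.47

exp(−rT) = exp(−0.061·1.5) = 0.9126
Put-call parity: C − P = S − K·e^(−rT) = 250 − 200·0.9126 = 250 − 182.5200 = 67.4800
P = C − (C − P) = 67.95 − (67.4800) = 0.4700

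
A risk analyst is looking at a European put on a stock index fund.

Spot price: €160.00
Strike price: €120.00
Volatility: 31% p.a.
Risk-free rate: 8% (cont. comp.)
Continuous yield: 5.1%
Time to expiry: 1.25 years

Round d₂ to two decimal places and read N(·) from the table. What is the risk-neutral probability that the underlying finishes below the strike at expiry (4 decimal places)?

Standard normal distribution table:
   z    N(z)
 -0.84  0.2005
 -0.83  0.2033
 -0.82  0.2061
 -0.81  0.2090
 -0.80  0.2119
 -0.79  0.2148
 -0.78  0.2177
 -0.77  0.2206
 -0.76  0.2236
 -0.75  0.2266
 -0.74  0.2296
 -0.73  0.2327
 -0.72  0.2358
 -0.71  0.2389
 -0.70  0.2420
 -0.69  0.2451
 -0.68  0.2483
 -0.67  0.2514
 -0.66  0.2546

0.2236

σ√T = 0.31 × 1.1180 = 0.3466
ln(S/K) + (r − q + σ²/2)T = ln(160/120) + (0.08 − 0.051 + 0.31²/2)·1.25 = 0.2877 + 0.0963 = 0.3840
d₁ = 0.3840 / 0.3466 = 1.1079 ≈ 1.11
d₂ = d₁ − σ√T = 1.1079 − 0.3466 = 0.7613 ≈ 0.76
Risk-neutral Pr[S_T < K] = N(−d₂) = N(-0.76) = 0.2236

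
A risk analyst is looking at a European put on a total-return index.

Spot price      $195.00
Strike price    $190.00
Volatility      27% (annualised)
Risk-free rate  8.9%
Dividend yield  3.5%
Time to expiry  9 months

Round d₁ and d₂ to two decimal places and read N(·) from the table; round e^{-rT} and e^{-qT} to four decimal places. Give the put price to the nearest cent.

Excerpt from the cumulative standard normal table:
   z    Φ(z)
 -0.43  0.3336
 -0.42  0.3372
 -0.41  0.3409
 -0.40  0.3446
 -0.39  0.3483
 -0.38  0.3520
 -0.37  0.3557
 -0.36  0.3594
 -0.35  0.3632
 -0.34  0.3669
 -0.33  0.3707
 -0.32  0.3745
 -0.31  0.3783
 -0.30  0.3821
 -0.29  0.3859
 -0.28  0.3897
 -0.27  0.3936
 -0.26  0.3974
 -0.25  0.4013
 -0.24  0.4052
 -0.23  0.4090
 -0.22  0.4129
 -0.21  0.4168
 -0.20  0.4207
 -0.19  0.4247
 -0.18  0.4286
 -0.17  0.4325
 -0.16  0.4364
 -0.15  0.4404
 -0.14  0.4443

$11.41

T = 0.75;  σ√T = 0.2338
ln(S/K) + (r − q + σ²/2)T = ln(195/190) + (0.089 − 0.035 + 0.27²/2)·0.75 = 0.0260 + 0.0678 = 0.0938
d₁ = 0.0938 / 0.2338 = 0.4012 which rounds to 0.40
d₂ = d₁ − σ√T = 0.4012 − 0.2338 = 0.1674 which rounds to 0.17
exp(−qT) = exp(−0.035·0.75) = 0.9741;  exp(−rT) = exp(−0.089·0.75) = 0.9354
N(−d₂) = N(-0.17) = 0.4325;  N(−d₁) = N(-0.40) = 0.3446
P = 190·0.9354·0.4325 − 195·0.9741·0.3446 = 76.8665 − 65.4566 = 11.4099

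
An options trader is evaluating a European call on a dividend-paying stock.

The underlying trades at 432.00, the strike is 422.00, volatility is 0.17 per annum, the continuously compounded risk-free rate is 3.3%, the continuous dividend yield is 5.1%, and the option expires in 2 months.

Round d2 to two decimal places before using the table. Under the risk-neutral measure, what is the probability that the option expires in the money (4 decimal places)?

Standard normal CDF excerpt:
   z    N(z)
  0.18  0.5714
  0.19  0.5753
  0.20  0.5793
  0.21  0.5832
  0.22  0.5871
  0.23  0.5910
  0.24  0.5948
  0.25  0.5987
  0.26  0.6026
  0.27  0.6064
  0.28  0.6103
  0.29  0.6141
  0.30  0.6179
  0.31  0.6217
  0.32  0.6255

0.6026

σ√T = 0.17·√0.1667 = 0.0694
d₁ = [ln(432/422) + (0.033 − 0.051 + 0.17²/2)·0.1667] / 0.0694 = [0.0234 − 0.0006] / 0.0694 = 0.3289 ⇒ 0.33
d₂ = d₁ − σ√T = 0.3289 − 0.0694 = 0.2595 ⇒ 0.26
Pr(exercise) under Q = N(d₂) = 0.6026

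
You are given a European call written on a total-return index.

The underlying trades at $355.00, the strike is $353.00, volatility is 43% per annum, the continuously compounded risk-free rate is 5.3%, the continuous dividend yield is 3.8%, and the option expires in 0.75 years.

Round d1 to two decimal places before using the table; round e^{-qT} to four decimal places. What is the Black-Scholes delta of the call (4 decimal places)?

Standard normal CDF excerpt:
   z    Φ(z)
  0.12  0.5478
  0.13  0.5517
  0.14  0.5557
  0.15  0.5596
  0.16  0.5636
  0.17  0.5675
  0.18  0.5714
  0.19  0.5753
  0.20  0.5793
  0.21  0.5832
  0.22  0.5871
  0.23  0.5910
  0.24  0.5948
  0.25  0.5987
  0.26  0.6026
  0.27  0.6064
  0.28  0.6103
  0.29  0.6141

0.5744

T = 0.75;  σ√T = 0.3724
d₁ = [ln(355/353) + (0.053 − 0.038 + ½·0.43²)·0.75] / (σ√T) = (0.0056 + 0.0806) / 0.3724 = 0.2316 which rounds to 0.23
N(d₁) = N(0.23) = 0.5910
Δ_call = exp(−qT)·N(d₁) = 0.9719·0.5910 = 0.5744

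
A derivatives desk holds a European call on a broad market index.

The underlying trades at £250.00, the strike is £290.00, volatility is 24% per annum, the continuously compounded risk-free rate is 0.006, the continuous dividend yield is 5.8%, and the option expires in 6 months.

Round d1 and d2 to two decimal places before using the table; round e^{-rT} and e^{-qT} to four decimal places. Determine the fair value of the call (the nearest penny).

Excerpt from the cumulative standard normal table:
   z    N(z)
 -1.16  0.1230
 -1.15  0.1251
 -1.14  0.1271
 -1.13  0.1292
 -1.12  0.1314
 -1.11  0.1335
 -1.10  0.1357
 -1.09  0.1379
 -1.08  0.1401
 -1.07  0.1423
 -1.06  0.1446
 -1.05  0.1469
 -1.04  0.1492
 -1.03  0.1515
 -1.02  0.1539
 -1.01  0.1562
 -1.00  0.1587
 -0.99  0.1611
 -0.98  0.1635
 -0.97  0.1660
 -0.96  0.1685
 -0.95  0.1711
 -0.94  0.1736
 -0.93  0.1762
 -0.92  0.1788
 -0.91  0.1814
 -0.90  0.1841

£3.56

σ√T = 0.24·√0.5 = 0.1697
d₁ = [ln(250/290) + (0.006 − 0.058 + 0.24²/2)·0.5] / 0.1697 = [-0.1484 − 0.0116] / 0.1697 = -0.9429 ⇒ -0.94
d₂ = d₁ − σ√T = -0.9429 − 0.1697 = -1.1126 ⇒ -1.11
exp(−qT) = exp(−0.058·0.5) = 0.9714;  exp(−rT) = exp(−0.006·0.5) = 0.9970
N(d₁) = N(-0.94) = 0.1736;  N(d₂) = N(-1.11) = 0.1335
C = 250·0.9714·0.1736 − 290·0.9970·0.1335 = 42.1588 − 38.5989 = 3.5599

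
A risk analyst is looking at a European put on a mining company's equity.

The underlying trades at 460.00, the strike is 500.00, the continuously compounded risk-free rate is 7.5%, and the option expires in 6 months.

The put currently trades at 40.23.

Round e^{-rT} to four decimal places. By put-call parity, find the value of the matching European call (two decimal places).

18.63

exp(−rT) = exp(−0.075·0.5) = 0.9632
Put-call parity: C − P = S − K·e^(−rT) = 460 − 500·0.9632 = 460 − 481.6000 = -21.6000
C = P + (C − P) = 40.23 + (-21.6000) = 18.6300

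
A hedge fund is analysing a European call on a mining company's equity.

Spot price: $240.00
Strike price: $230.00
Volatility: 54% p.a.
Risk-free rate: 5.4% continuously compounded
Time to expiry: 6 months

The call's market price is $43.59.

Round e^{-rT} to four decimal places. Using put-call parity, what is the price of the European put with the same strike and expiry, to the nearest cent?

$27.47

exp(−rT) = exp(−0.054·0.5) = 0.9734
Put-call parity: C − P = S − K·e^(−rT) = 240 − 230·0.9734 = 240 − 223.8820 = 16.1180
P = C − (C − P) = 43.59 − (16.1180) = 27.4720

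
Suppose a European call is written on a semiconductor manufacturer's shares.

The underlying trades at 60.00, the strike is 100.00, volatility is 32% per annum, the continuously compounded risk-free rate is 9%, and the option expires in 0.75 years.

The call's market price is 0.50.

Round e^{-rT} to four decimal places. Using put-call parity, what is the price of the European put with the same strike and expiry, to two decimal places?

33.97

e^(−rT) = e^(−0.09·0.75) = 0.9347
Put-call parity: C − P = S − K·e^(−rT) = 60 − 100·0.9347 = 60 − 93.4700 = -33.4700
P = C − (C − P) = 0.50 − (-33.4700) = 33.9700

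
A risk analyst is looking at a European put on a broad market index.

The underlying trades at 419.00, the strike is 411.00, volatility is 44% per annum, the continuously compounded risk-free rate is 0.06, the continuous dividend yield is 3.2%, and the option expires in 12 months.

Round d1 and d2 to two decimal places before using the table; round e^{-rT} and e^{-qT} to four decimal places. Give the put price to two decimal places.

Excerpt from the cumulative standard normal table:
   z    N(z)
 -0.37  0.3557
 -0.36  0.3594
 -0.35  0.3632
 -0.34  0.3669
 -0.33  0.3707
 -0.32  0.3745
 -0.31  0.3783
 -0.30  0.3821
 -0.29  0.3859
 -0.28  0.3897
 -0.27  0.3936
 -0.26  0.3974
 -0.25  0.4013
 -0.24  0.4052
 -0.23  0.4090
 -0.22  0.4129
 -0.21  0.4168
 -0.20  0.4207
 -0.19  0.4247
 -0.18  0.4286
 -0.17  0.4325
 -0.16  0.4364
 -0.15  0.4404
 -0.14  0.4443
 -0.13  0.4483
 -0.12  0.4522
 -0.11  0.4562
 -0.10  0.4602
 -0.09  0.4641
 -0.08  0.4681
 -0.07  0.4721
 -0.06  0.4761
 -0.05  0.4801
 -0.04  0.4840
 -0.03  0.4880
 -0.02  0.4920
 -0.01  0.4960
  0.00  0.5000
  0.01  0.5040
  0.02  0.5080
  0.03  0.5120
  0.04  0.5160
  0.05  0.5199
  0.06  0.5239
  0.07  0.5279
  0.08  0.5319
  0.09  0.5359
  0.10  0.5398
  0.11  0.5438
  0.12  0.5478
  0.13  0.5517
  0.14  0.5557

σ√T = 0.44 × 1.0000 = 0.4400
d₁ = [ln(419/411) + (0.06 − 0.032 + 0.44²/2)·1] / 0.4400 = [0.0193 + 0.1248] / 0.4400 = 0.3274 → 0.33
d₂ = d₁ − σ√T = 0.3274 − 0.4400 = -0.1126 → -0.11
exp(−qT) = exp(−0.032·1) = 0.9685;  exp(−rT) = exp(−0.06·1) = 0.9418
N(−d₂) = N(0.11) = 0.5438;  N(−d₁) = N(-0.33) = 0.3707
P = 411·0.9418·0.5438 − 419·0.9685·0.3707 = 210.4940 − 150.4306 = 60.0634

60.06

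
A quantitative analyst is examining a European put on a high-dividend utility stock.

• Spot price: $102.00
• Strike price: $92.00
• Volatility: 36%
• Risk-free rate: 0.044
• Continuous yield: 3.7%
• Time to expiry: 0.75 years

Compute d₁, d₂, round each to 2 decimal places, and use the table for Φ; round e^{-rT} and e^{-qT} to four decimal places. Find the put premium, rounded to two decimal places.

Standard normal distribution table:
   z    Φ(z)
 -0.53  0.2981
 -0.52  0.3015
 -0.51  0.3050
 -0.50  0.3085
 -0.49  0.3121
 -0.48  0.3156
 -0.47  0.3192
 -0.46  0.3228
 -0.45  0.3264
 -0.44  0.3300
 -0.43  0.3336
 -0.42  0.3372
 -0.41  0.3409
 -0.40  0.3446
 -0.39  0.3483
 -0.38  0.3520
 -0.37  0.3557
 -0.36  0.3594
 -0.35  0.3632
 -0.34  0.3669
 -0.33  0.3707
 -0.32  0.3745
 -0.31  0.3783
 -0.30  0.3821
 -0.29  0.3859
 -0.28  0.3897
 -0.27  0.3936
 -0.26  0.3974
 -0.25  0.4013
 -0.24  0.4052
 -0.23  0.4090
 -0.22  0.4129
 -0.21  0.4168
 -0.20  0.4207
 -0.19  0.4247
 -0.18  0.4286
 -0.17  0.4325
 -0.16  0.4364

σ√T = 0.36 × 0.8660 = 0.3118
d₁ = [ln(102/92) + (0.044 − 0.037 + 0.36²/2)·0.75] / 0.3118 = [0.1032 + 0.0539] / 0.3118 = 0.5037 ⇒ 0.50
d₂ = d₁ − σ√T = 0.5037 − 0.3118 = 0.1919 ⇒ 0.19
e^(−qT) = e^(−0.037·0.75) = 0.9726;  e^(−rT) = e^(−0.044·0.75) = 0.9675
N(−d₂) = N(-0.19) = 0.4247;  N(−d₁) = N(-0.50) = 0.3085
P = 92·0.9675·0.4247 − 102·0.9726·0.3085 = 37.8025 − 30.6048 = 7.1977

$7.20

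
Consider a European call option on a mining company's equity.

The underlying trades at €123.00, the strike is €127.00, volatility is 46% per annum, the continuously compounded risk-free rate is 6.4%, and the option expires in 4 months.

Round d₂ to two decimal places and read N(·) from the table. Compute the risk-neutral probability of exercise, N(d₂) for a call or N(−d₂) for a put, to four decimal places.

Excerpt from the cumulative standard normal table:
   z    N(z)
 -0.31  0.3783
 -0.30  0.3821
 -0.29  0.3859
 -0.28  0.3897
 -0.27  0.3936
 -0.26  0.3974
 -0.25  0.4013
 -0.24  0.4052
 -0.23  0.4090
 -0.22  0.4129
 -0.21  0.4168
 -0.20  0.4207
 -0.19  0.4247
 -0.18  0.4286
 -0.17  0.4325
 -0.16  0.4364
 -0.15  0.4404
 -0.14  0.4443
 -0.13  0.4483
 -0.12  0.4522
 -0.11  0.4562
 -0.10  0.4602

0.4325

σ√T = 0.46 × 0.5774 = 0.2656
d₁ = [ln(123/127) + (0.064 + ½·0.46²)·0.3333] / (σ√T) = (-0.0320 + 0.0566) / 0.2656 = 0.0926 ≈ 0.09
d₂ = 0.0926 − 0.2656 = -0.1730 ≈ -0.17
Pr(exercise) under Q = N(d₂) = 0.4325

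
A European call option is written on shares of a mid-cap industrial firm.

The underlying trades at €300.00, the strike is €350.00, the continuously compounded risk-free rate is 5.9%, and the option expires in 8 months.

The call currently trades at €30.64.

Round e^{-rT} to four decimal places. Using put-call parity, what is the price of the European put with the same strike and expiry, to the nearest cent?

€67.13

e^(−rT) = e^(−0.059·0.6667) = 0.9614
Put-call parity: C − P = S − K·e^(−rT) = 300 − 350·0.9614 = 300 − 336.4900 = -36.4900
P = C − (C − P) = 30.64 − (-36.4900) = 67.1300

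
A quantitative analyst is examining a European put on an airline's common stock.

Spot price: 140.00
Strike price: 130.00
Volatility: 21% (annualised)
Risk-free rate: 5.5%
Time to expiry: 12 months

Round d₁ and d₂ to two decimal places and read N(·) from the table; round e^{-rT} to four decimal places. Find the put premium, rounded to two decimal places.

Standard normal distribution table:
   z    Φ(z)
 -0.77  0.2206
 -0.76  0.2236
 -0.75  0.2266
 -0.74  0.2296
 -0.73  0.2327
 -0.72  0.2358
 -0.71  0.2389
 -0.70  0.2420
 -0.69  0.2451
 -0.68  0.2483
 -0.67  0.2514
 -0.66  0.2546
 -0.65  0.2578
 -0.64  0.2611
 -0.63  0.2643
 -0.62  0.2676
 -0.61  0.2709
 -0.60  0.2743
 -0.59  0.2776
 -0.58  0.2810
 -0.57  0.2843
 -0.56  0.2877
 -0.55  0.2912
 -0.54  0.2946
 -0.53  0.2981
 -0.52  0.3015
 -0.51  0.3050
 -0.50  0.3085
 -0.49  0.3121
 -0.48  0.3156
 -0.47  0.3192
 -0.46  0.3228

σ√T = 0.21 × 1.0000 = 0.2100
ln(S/K) + (r + σ²/2)T = ln(140/130) + (0.055 + 0.21²/2)·1 = 0.0741 + 0.0770 = 0.1512
d₁ = 0.1512 / 0.2100 = 0.7198 ⇒ 0.72
d₂ = d₁ − σ√T = 0.7198 − 0.2100 = 0.5098 ⇒ 0.51
e^(−rT) = e^(−0.055·1) = 0.9465
P = 130·0.9465·N(-0.51) − 140·N(-0.72) = 130·0.9465·0.3050 − 140·0.2358 = 37.5287 − 33.0120 = 4.5167

4.52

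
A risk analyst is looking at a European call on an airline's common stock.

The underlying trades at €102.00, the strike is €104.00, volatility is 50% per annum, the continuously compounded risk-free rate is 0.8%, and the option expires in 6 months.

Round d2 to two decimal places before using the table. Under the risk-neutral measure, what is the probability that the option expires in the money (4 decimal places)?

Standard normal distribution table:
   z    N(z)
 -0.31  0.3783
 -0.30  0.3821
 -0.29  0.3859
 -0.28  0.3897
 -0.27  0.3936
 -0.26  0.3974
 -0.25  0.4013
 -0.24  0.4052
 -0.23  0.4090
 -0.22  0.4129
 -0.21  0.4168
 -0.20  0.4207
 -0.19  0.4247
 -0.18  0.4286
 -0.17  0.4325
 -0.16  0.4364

T = 0.5;  σ√T = 0.3536
ln(S/K) + (r + σ²/2)T = ln(102/104) + (0.008 + 0.5²/2)·0.5 = -0.0194 + 0.0665 = 0.0471
d₁ = 0.0471 / 0.3536 = 0.1332 which rounds to 0.13
d₂ = d₁ − σ√T = 0.1332 − 0.3536 = -0.2204 which rounds to -0.22
Pr(exercise) under Q = N(d₂) = 0.4129

0.4129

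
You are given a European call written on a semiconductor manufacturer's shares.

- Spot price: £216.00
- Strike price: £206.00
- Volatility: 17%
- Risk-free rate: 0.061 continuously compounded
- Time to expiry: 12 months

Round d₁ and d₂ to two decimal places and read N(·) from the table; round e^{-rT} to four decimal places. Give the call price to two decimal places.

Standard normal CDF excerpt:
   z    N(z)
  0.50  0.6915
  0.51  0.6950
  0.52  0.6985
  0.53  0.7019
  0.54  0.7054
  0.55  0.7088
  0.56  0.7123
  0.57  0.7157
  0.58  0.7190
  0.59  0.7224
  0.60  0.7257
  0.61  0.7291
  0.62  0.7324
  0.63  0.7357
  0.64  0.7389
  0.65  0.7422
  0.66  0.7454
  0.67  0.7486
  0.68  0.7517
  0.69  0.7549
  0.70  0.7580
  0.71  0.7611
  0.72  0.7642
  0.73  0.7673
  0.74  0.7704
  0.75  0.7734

T = 1;  σ√T = 0.1700
d₁ = [ln(216/206) + (0.061 + 0.17²/2)·1] / 0.1700 = [0.0474 + 0.0755] / 0.1700 = 0.7227 which rounds to 0.72
d₂ = d₁ − σ√T = 0.7227 − 0.1700 = 0.5527 which rounds to 0.55
e^(−rT) = e^(−0.061·1) = 0.9408
C = 216·N(0.72) − 206·0.9408·N(0.55) = 216·0.7642 − 206·0.9408·0.7088 = 165.0672 − 137.3688 = 27.6984

£27.70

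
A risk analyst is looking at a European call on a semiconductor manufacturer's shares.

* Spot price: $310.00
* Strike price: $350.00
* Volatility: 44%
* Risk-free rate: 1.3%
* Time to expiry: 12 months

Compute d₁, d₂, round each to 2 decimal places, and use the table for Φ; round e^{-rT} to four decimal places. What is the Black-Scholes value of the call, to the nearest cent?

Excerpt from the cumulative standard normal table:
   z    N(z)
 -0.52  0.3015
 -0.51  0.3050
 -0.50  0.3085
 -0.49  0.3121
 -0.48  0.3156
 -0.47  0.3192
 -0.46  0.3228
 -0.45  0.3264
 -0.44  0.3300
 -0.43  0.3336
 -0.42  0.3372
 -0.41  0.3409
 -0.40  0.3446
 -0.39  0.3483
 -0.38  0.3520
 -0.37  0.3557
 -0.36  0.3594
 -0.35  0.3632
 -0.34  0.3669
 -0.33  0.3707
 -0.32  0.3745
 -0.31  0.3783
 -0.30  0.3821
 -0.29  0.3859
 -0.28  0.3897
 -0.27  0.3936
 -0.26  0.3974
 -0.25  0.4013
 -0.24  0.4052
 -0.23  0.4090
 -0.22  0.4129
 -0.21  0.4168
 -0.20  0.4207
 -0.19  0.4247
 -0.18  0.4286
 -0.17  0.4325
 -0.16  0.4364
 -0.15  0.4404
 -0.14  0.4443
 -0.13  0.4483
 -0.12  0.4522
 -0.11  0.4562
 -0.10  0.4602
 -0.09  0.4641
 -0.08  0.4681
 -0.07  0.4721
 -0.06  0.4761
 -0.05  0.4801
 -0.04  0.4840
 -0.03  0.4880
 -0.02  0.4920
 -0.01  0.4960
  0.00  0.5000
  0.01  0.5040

σ√T = 0.44 × 1.0000 = 0.4400
ln(S/K) + (r + σ²/2)T = ln(310/350) + (0.013 + 0.44²/2)·1 = -0.1214 + 0.1098 = -0.0116
d₁ = -0.0116 / 0.4400 = -0.0263 which rounds to -0.03
d₂ = d₁ − σ√T = -0.0263 − 0.4400 = -0.4663 which rounds to -0.47
exp(−rT) = exp(−0.013·1) = 0.9871
N(d₁) = N(-0.03) = 0.4880;  N(d₂) = N(-0.47) = 0.3192
C = 310·0.4880 − 350·0.9871·0.3192 = 151.2800 − 110.2788 = 41.0012

$41.00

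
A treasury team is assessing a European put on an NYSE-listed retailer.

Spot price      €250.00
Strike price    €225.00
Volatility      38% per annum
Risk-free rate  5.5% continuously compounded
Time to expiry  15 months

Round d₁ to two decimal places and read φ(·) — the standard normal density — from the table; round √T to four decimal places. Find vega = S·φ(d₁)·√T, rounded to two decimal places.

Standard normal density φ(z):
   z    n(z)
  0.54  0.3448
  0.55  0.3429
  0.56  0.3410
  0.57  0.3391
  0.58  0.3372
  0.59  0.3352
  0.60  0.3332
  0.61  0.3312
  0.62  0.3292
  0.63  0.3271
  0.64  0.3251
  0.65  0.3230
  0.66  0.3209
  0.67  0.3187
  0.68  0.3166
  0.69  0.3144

92.01

σ√T = 0.38·√1.25 = 0.4249
d₁ = [ln(250/225) + (0.055 + 0.38²/2)·1.25] / 0.4249 = [0.1054 + 0.1590] / 0.4249 = 0.6222 which rounds to 0.62
√T = √1.25 = 1.1180
φ(d₁) = φ(0.62) = 0.3292
vega = S·φ(d₁)·√T = 250·0.3292·1.1180 = 92.0114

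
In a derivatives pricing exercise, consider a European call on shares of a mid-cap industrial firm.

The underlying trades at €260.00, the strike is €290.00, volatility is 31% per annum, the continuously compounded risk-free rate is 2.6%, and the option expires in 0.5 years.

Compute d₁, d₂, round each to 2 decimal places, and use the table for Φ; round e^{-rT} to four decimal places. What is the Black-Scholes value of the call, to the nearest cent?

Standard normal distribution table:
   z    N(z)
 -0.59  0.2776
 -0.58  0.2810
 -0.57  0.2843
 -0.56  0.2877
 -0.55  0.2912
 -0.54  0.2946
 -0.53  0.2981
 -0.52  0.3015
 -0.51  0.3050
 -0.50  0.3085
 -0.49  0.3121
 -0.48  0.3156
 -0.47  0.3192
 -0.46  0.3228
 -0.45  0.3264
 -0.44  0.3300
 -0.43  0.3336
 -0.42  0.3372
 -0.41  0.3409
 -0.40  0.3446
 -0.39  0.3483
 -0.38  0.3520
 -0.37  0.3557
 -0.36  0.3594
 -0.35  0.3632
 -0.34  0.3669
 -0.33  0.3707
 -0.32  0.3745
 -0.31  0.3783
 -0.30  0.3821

σ√T = 0.31 × 0.7071 = 0.2192
d₁ = [ln(260/290) + (0.026 + ½·0.31²)·0.5] / (σ√T) = (-0.1092 + 0.0370) / 0.2192 = -0.3293 ≈ -0.33
d₂ = -0.3293 − 0.2192 = -0.5485 ≈ -0.55
exp(−rT) = exp(−0.026·0.5) = 0.9871
C = 260·N(-0.33) − 290·0.9871·N(-0.55) = 260·0.3707 − 290·0.9871·0.2912 = 96.3820 − 83.3586 = 13.0234

€13.02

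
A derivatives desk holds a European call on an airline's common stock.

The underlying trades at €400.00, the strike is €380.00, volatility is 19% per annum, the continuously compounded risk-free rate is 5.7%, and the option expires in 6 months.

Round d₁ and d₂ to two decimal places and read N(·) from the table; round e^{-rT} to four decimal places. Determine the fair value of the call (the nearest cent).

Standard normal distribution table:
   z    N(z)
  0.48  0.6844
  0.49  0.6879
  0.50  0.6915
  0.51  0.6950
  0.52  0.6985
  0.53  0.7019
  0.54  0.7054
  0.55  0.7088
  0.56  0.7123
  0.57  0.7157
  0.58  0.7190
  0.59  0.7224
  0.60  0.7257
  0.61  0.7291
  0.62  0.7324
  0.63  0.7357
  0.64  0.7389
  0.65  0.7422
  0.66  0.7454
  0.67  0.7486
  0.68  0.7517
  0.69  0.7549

σ√T = 0.19 × 0.7071 = 0.1344
d₁ = [ln(400/380) + (0.057 + 0.19²/2)·0.5] / 0.1344 = [0.0513 + 0.0375] / 0.1344 = 0.6611 → 0.66
d₂ = d₁ − σ√T = 0.6611 − 0.1344 = 0.5267 → 0.53
exp(−rT) = exp(−0.057·0.5) = 0.9719
N(d₁) = N(0.66) = 0.7454;  N(d₂) = N(0.53) = 0.7019
C = 400·0.7454 − 380·0.9719·0.7019 = 298.1600 − 259.2271 = 38.9329

€38.93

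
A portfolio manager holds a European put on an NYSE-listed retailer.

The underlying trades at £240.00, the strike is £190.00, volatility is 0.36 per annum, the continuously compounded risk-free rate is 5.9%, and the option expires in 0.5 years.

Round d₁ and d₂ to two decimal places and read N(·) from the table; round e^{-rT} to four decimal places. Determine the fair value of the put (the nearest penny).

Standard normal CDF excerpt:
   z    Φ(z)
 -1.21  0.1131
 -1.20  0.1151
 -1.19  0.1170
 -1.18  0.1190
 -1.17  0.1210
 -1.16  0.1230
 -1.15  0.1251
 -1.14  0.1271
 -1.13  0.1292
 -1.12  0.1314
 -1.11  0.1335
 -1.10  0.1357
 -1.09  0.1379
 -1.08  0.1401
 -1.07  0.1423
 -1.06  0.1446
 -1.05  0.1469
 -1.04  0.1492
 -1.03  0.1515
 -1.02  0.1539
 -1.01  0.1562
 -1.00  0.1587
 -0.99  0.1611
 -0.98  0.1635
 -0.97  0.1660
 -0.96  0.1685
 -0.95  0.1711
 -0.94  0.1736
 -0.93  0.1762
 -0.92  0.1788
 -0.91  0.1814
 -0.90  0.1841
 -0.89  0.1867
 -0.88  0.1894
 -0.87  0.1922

£3.94

σ√T = 0.36·√0.5 = 0.2546
d₁ = [ln(240/190) + (0.059 + 0.36²/2)·0.5] / 0.2546 = [0.2336 + 0.0619] / 0.2546 = 1.1609 which rounds to 1.16
d₂ = d₁ − σ√T = 1.1609 − 0.2546 = 0.9063 which rounds to 0.91
e^(−rT) = e^(−0.059·0.5) = 0.9709
N(−d₂) = N(-0.91) = 0.1814;  N(−d₁) = N(-1.16) = 0.1230
P = 190·0.9709·0.1814 − 240·0.1230 = 33.4630 − 29.5200 = 3.9430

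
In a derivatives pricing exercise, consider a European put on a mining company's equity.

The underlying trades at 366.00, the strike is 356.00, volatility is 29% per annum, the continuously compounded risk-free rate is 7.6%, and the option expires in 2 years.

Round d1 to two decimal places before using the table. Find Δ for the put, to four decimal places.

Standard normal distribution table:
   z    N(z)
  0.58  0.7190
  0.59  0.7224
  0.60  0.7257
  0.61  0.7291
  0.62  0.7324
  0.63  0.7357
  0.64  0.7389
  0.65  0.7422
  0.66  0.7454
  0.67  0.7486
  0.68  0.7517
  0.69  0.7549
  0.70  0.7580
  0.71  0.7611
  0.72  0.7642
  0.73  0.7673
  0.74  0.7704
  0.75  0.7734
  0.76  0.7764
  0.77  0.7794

T = 2;  σ√T = 0.4101
d₁ = [ln(366/356) + (0.076 + 0.29²/2)·2] / 0.4101 = [0.0277 + 0.2361] / 0.4101 = 0.6432 which rounds to 0.64
N(d₁) = N(0.64) = 0.7389
Δ_put = N(d₁) − 1 = 0.7389 − 1 = -0.2611

-0.2611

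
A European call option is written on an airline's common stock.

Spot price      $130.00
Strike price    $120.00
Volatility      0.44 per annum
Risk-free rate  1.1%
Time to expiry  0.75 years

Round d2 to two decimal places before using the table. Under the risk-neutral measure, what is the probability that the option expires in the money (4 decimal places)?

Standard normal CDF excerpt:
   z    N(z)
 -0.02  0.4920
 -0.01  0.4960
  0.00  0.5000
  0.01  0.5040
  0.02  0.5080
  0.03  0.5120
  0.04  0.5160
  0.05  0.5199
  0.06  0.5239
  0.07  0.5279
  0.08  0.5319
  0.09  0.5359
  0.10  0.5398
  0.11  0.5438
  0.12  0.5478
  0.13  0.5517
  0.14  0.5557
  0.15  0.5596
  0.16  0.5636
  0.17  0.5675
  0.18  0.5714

0.5160

T = 0.75;  σ√T = 0.3811
d₁ = [ln(130/120) + (0.011 + 0.44²/2)·0.75] / 0.3811 = [0.0800 + 0.0808] / 0.3811 = 0.4222 ≈ 0.42
d₂ = d₁ − σ√T = 0.4222 − 0.3811 = 0.0412 ≈ 0.04
Risk-neutral Pr[S_T > K] = N(d₂) = N(0.04) = 0.5160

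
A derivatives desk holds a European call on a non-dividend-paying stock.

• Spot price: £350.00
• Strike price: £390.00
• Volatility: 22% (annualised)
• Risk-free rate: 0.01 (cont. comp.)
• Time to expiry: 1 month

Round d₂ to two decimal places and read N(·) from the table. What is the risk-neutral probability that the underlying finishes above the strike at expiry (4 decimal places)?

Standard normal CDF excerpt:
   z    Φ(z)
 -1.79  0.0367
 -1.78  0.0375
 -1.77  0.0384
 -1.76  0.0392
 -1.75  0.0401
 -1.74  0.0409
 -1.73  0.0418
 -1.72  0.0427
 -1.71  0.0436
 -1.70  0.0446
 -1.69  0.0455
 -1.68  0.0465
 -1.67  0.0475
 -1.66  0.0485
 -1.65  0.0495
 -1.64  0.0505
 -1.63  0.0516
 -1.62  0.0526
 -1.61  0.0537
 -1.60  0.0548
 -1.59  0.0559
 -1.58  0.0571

σ√T = 0.22·√0.08333 = 0.0635
d₁ = [ln(350/390) + (0.01 + ½·0.22²)·0.08333] / (σ√T) = (-0.1082 + 0.0029) / 0.0635 = -1.6590 ≈ -1.66
d₂ = -1.6590 − 0.0635 = -1.7226 ≈ -1.72
Risk-neutral Pr[S_T > K] = N(d₂) = N(-1.72) = 0.0427

0.0427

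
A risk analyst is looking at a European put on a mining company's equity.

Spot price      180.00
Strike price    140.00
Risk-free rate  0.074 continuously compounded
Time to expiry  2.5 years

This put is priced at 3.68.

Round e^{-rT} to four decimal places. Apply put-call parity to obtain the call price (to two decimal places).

67.33

e^(−rT) = e^(−0.074·2.5) = 0.8311
Put-call parity: C − P = S − K·e^(−rT) = 180 − 140·0.8311 = 180 − 116.3540 = 63.6460
C = P + (C − P) = 3.68 + (63.6460) = 67.3260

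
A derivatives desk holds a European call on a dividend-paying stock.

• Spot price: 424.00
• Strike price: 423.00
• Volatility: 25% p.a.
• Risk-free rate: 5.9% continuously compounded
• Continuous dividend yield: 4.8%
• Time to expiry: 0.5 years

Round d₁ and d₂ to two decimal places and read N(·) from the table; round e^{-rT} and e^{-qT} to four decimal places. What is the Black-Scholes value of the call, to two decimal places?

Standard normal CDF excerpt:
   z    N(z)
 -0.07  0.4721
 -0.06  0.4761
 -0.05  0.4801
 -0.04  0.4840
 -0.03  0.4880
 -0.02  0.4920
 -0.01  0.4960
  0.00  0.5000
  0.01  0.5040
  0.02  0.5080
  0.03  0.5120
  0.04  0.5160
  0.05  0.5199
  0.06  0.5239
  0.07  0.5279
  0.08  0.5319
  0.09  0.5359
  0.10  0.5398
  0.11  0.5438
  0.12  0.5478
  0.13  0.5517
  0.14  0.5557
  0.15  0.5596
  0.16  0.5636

σ√T = 0.25 × 0.7071 = 0.1768
d₁ = [ln(424/423) + (0.059 − 0.048 + 0.25²/2)·0.5] / 0.1768 = [0.0024 + 0.0211] / 0.1768 = 0.1329 → 0.13
d₂ = d₁ − σ√T = 0.1329 − 0.1768 = -0.0439 → -0.04
e^(−qT) = e^(−0.048·0.5) = 0.9763;  e^(−rT) = e^(−0.059·0.5) = 0.9709
N(d₁) = N(0.13) = 0.5517;  N(d₂) = N(-0.04) = 0.4840
C = 424·0.9763·0.5517 − 423·0.9709·0.4840 = 228.3769 − 198.7743 = 29.6026

29.60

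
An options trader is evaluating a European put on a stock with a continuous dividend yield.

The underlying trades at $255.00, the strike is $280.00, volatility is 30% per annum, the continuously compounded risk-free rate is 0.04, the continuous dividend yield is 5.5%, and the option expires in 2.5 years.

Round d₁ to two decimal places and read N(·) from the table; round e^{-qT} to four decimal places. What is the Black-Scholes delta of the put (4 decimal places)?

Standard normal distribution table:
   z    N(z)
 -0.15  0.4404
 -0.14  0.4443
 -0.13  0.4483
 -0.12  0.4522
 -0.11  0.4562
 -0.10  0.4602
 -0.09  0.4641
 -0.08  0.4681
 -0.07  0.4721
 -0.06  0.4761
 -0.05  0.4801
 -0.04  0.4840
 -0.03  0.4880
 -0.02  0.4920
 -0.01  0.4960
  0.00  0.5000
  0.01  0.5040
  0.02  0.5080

T = 2.5;  σ√T = 0.4743
ln(S/K) + (r − q + σ²/2)T = ln(255/280) + (0.04 − 0.055 + 0.3²/2)·2.5 = -0.0935 + 0.0750 = -0.0185
d₁ = -0.0185 / 0.4743 = -0.0391 ≈ -0.04
N(d₁) = N(-0.04) = 0.4840
Δ_put = exp(−qT)·(N(d₁) − 1) = 0.8715·(0.4840 − 1) = -0.4497

-0.4497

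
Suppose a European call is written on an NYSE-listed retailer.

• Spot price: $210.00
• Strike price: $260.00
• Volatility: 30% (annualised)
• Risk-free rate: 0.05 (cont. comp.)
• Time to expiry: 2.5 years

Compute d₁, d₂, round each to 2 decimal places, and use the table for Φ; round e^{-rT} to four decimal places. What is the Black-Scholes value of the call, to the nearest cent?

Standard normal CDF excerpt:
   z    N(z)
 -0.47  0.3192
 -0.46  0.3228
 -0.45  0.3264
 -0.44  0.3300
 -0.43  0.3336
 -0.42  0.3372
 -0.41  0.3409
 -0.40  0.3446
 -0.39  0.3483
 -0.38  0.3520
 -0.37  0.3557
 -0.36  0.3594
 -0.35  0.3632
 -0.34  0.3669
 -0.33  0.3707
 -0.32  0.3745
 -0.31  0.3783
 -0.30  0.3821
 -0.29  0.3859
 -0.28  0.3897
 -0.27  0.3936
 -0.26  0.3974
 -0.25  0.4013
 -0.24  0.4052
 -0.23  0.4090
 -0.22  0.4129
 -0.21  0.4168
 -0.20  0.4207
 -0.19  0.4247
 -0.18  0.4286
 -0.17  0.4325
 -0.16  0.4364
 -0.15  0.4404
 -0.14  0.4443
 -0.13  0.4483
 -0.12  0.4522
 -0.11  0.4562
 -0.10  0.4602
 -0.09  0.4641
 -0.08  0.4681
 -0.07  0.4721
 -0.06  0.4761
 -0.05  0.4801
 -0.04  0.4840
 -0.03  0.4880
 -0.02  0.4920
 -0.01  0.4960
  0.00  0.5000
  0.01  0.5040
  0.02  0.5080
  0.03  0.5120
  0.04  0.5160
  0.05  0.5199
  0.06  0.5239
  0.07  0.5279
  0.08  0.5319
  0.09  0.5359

$31.81

σ√T = 0.3·√2.5 = 0.4743
d₁ = [ln(210/260) + (0.05 + ½·0.3²)·2.5] / (σ√T) = (-0.2136 + 0.2375) / 0.4743 = 0.0504 which rounds to 0.05
d₂ = 0.0504 − 0.4743 = -0.4239 which rounds to -0.42
e^(−rT) = e^(−0.05·2.5) = 0.8825
C = 210·N(0.05) − 260·0.8825·N(-0.42) = 210·0.5199 − 260·0.8825·0.3372 = 109.1790 − 77.3705 = 31.8085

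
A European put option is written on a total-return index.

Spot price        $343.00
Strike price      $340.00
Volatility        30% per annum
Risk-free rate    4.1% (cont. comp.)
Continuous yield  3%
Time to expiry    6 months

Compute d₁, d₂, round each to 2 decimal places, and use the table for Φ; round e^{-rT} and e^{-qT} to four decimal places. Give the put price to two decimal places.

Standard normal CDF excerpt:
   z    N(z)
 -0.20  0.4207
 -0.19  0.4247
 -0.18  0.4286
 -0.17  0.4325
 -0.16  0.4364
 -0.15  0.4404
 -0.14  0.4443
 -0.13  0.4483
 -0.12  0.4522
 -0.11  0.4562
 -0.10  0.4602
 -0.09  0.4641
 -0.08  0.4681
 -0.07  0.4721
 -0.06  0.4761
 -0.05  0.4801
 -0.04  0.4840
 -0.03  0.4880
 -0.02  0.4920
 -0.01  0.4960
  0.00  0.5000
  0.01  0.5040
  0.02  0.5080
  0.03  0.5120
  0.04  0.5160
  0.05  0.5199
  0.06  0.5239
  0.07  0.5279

$25.74

T = 0.5;  σ√T = 0.2121
ln(S/K) + (r − q + σ²/2)T = ln(343/340) + (0.041 − 0.03 + 0.3²/2)·0.5 = 0.0088 + 0.0280 = 0.0368
d₁ = 0.0368 / 0.2121 = 0.1734 ⇒ 0.17
d₂ = d₁ − σ√T = 0.1734 − 0.2121 = -0.0387 ⇒ -0.04
e^(−qT) = e^(−0.03·0.5) = 0.9851;  e^(−rT) = e^(−0.041·0.5) = 0.9797
N(−d₂) = N(0.04) = 0.5160;  N(−d₁) = N(-0.17) = 0.4325
P = 340·0.9797·0.5160 − 343·0.9851·0.4325 = 171.8786 − 146.1371 = 25.7414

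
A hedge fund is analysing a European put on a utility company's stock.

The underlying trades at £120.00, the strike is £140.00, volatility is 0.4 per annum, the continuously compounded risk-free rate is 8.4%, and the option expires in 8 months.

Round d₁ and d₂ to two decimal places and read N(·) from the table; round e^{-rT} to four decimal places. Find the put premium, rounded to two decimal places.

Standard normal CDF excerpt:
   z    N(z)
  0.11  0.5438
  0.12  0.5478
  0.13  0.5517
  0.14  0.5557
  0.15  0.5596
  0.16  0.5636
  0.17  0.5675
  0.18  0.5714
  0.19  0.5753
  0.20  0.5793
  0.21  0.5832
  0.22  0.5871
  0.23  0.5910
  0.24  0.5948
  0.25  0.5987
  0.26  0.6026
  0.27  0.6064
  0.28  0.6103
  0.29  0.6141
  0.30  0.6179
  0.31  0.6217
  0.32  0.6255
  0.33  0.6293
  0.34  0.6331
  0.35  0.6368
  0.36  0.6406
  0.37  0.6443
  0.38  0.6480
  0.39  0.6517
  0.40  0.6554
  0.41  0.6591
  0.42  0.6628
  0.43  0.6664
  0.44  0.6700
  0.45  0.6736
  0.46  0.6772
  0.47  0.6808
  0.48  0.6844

σ√T = 0.4 × 0.8165 = 0.3266
d₁ = [ln(120/140) + (0.084 + 0.4²/2)·0.6667] / 0.3266 = [-0.1542 + 0.1093] / 0.3266 = -0.1372 → -0.14
d₂ = d₁ − σ√T = -0.1372 − 0.3266 = -0.4638 → -0.46
exp(−rT) = exp(−0.084·0.6667) = 0.9455
P = 140·0.9455·N(0.46) − 120·N(0.14) = 140·0.9455·0.6772 − 120·0.5557 = 89.6410 − 66.6840 = 22.9570

£22.96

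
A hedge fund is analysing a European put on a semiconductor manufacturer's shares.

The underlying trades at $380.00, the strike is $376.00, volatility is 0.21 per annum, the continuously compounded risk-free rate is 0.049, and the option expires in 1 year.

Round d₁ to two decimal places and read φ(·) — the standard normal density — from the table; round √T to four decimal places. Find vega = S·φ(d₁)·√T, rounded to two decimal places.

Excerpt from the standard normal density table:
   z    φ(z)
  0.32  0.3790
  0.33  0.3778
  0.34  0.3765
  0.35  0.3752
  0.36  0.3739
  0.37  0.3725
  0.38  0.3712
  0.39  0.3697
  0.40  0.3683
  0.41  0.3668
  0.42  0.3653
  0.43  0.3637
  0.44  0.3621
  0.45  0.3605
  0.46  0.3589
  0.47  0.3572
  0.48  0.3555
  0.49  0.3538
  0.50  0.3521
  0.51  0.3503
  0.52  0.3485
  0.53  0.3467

σ√T = 0.21·√1 = 0.2100
d₁ = [ln(380/376) + (0.049 + 0.21²/2)·1] / 0.2100 = [0.0106 + 0.0711] / 0.2100 = 0.3887 ⇒ 0.39
√T = √1 = 1.0000
φ(d₁) = φ(0.39) = 0.3697
vega = S·φ(d₁)·√T = 380·0.3697·1.0000 = 140.4860

140.49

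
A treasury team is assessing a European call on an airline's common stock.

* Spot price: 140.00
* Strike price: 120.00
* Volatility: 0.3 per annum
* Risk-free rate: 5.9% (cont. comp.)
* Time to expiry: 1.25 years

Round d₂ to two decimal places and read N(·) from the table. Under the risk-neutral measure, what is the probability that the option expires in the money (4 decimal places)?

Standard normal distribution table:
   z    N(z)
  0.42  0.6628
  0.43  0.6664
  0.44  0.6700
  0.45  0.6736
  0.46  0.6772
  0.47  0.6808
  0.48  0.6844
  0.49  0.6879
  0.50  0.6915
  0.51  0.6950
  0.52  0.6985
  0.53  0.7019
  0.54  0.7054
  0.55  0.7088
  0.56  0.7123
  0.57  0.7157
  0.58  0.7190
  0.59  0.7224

σ√T = 0.3 × 1.1180 = 0.3354
d₁ = [ln(140/120) + (0.059 + ½·0.3²)·1.25] / (σ√T) = (0.1542 + 0.1300) / 0.3354 = 0.8472 → 0.85
d₂ = 0.8472 − 0.3354 = 0.5118 → 0.51
Risk-neutral Pr[S_T > K] = N(d₂) = N(0.51) = 0.6950

0.6950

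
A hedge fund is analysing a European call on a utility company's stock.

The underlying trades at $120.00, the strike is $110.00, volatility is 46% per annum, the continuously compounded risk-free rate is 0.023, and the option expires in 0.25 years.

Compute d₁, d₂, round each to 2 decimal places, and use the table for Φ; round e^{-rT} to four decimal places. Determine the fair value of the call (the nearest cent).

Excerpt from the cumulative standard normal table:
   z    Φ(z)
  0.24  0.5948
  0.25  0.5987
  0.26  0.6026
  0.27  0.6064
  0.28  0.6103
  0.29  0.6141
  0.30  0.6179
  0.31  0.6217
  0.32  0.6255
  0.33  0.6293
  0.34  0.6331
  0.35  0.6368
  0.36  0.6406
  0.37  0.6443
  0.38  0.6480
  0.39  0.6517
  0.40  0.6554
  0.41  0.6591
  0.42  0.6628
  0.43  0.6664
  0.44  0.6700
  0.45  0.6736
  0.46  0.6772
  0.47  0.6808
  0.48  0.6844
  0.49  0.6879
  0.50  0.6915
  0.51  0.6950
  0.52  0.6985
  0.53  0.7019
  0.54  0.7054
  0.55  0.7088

T = 0.25;  σ√T = 0.2300
d₁ = [ln(120/110) + (0.023 + ½·0.46²)·0.25] / (σ√T) = (0.0870 + 0.0322) / 0.2300 = 0.5183 → 0.52
d₂ = 0.5183 − 0.2300 = 0.2883 → 0.29
e^(−rT) = e^(−0.023·0.25) = 0.9943
C = 120·N(0.52) − 110·0.9943·N(0.29) = 120·0.6985 − 110·0.9943·0.6141 = 83.8200 − 67.1660 = 16.6540

$16.65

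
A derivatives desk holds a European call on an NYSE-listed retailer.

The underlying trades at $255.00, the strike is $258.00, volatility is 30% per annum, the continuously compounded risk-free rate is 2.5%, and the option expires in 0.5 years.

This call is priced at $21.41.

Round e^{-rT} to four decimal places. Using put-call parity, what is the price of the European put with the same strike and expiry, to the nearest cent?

$21.21

exp(−rT) = exp(−0.025·0.5) = 0.9876
Put-call parity: C − P = S − K·e^(−rT) = 255 − 258·0.9876 = 255 − 254.8008 = 0.1992
P = C − (C − P) = 21.41 − (0.1992) = 21.2108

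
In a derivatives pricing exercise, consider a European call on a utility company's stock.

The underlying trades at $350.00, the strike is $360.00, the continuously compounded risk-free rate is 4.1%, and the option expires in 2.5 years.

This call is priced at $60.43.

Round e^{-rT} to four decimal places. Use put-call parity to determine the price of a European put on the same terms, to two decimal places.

exp(−rT) = exp(−0.041·2.5) = 0.9026
Put-call parity: C − P = S − K·e^(−rT) = 350 − 360·0.9026 = 350 − 324.9360 = 25.0640
P = C − (C − P) = 60.43 − (25.0640) = 35.3660

$35.37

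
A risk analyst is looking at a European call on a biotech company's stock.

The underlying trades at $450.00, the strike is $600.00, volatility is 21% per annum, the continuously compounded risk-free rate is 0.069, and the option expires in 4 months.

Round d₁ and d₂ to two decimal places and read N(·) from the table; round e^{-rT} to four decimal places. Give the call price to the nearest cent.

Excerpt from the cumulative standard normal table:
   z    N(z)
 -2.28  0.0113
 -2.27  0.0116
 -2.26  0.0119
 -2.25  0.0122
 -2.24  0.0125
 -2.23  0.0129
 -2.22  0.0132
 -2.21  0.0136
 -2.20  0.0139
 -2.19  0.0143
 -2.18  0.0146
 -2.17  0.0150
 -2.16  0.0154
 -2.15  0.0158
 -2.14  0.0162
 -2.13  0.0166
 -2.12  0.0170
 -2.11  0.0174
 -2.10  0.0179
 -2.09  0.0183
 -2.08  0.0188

T = 0.3333;  σ√T = 0.1212
d₁ = [ln(450/600) + (0.069 + 0.21²/2)·0.3333] / 0.1212 = [-0.2877 + 0.0304] / 0.1212 = -2.1224 → -2.12
d₂ = d₁ − σ√T = -2.1224 − 0.1212 = -2.2437 → -2.24
e^(−rT) = e^(−0.069·0.3333) = 0.9773
N(d₁) = N(-2.12) = 0.0170;  N(d₂) = N(-2.24) = 0.0125
C = 450·0.0170 − 600·0.9773·0.0125 = 7.6500 − 7.3298 = 0.3202

$0.32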